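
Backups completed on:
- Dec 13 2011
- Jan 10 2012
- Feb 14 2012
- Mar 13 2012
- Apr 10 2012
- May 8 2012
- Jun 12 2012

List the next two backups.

Jul 10 2012, Aug 14 2012

Gaps: 28, 35, 28, 28, 28, 35 days — a mix of 28 and 35. Every date is a Tuesday.
Each is the 2nd Tuesday of its month.
July 2012 — 2nd Tuesday is Jul 10 2012.
2nd Tuesday of August 2012: Aug 14 2012.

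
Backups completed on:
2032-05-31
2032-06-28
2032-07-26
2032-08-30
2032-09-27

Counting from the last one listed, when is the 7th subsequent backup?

2033-04-25

Every date is a Monday; gaps 28, 28, 35, 28 days.
Each is the last Monday of its month (at least one falls on the 29th or later, ruling out '4th Monday').
Last Monday of October 2032: 2032-10-25.
November 2032 ends with Monday 2032-11-29.
December 2032 ends with Monday 2032-12-27.
Last Monday of January 2033: 2033-01-31.
February 2033 ends with Monday 2033-02-28.
Last Monday of March 2033: 2033-03-28.
April 2033 ends with Monday 2033-04-25.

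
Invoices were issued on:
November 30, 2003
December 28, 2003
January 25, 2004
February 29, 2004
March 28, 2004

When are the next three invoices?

These are Sundays with 28, 28, 35, 28-day gaps.
Each is the final Sunday of its month — November 30, 2003 is past the 28th, so '4th Sunday' doesn't fit.
April 2004 ends with Sunday April 25, 2004.
May 2004 ends with Sunday May 30, 2004.
Last Sunday of June 2004: June 27, 2004.

April 25, 2004; May 30, 2004; June 27, 2004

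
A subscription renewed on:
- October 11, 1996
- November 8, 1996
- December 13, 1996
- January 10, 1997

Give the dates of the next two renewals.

Gaps: 28, 35, 28 days — a mix of 28 and 35. Every date is a Friday.
Each is the 2nd Friday of its month.
February 1997 — 2nd Friday is February 14, 1997.
March 1997 — 2nd Friday is March 14, 1997.

February 14, 1997; March 14, 1997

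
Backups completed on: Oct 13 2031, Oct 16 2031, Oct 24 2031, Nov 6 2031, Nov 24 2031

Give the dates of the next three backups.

Dec 17 2031, Jan 14 2032, Feb 16 2032

Intervals are 3, 8, 13, 18 days — an arithmetic progression with common difference 5.
Next gap: 23 days. Nov 24 2031 + 23 days = Dec 17 2031.
Next gap: 28 days. Dec 17 2031 + 28 days = Jan 14 2032.
Next gap: 33 days. Jan 14 2032 + 33 days = Feb 16 2032.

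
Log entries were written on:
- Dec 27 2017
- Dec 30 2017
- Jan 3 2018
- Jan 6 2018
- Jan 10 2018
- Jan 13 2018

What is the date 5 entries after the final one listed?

Jan 31 2018

The gap pattern 3, 4, 3, 4, 3 repeats every 2 events.
These are the Wednesdays and Saturdays of each week.
Next Wednesday: Jan 17 2018.
The following Saturday is Jan 20 2018.
Next Wednesday: Jan 24 2018.
Next Saturday: Jan 27 2018.
Next Wednesday: Jan 31 2018.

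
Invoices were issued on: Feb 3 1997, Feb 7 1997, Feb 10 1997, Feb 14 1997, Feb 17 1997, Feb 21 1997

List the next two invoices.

Feb 24 1997, Feb 28 1997

Every event lands on a Monday or Friday (gaps cycle 4, 3, 4, 3, 4).
So the schedule is: every Monday and Friday.
The following Monday is Feb 24 1997.
Next Friday: Feb 28 1997.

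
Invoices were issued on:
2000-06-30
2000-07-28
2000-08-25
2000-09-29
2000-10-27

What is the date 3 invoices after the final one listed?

Every date is a Friday; gaps 28, 28, 35, 28 days.
Each is the last Friday of its month (at least one falls on the 29th or later, ruling out '4th Friday').
Last Friday of November 2000: 2000-11-24.
December 2000 ends with Friday 2000-12-29.
Last Friday of January 2001: 2001-01-26.

2001-01-26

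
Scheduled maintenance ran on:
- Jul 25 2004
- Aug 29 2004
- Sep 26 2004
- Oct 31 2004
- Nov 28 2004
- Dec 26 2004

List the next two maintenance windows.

Jan 30 2005, Feb 27 2005

Every date is a Sunday; gaps 35, 28, 35, 28, 28 days.
Each is the last Sunday of its month (at least one falls on the 29th or later, ruling out '4th Sunday').
January 2005 ends with Sunday Jan 30 2005.
February 2005 ends with Sunday Feb 27 2005.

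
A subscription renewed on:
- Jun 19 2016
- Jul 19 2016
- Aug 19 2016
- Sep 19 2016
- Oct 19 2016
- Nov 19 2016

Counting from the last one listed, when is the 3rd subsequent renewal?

Each date is the 19th; the gaps (30, 31, 31, 30, 31) track the month lengths.
The rule is the 19th of each month.
Next: December 2016 → Dec 19 2016.
Next: January 2017 → Jan 19 2017.
February 2017: Feb 19 2017.

Feb 19 2017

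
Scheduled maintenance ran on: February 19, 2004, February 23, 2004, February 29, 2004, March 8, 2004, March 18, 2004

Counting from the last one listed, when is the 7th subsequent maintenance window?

July 22, 2004

Gaps: 4, 6, 8, 10 days — each gap is 2 larger than the previous one.
Next gap: 12 days. March 18, 2004 + 12 days = March 30, 2004.
Next gap: 14 days. March 30, 2004 + 14 days = April 13, 2004.
Next gap: 16 days. April 13, 2004 + 16 days = April 29, 2004.
Next gap: 18 days. April 29, 2004 + 18 days = May 17, 2004.
Next gap: 20 days. May 17, 2004 + 20 days = June 6, 2004.
Next gap: 22 days. June 6, 2004 + 22 days = June 28, 2004.
Next gap: 24 days. June 28, 2004 + 24 days = July 22, 2004.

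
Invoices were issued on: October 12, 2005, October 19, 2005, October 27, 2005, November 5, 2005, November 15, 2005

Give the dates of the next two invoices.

Intervals are 7, 8, 9, 10 days — an arithmetic progression with common difference 1.
Next gap: 11 days. November 15, 2005 + 11 days = November 26, 2005.
Next gap: 12 days. November 26, 2005 + 12 days = December 8, 2005.

November 26, 2005; December 8, 2005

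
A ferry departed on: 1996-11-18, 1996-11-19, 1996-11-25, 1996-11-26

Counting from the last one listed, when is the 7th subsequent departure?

1996-12-23

The gap pattern 1, 6, 1 repeats every 2 events.
These are the Mondays and Tuesdays of each week.
The following Monday is 1996-12-02.
The following Tuesday is 1996-12-03.
The following Monday is 1996-12-09.
The following Tuesday is 1996-12-10.
Next Monday: 1996-12-16.
Next Tuesday: 1996-12-17.
Next Monday: 1996-12-23.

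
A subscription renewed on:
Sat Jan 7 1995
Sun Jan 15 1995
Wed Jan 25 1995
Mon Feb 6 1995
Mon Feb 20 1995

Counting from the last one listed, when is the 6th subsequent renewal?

Intervals are 8, 10, 12, 14 days — an arithmetic progression with common difference 2.
Next gap: 16 days. Mon Feb 20 1995 + 16 days = Wed Mar 8 1995.
Next gap: 18 days. Wed Mar 8 1995 + 18 days = Sun Mar 26 1995.
Next gap: 20 days. Sun Mar 26 1995 + 20 days = Sat Apr 15 1995.
Next gap: 22 days. Sat Apr 15 1995 + 22 days = Sun May 7 1995.
Next gap: 24 days. Sun May 7 1995 + 24 days = Wed May 31 1995.
Next gap: 26 days. Wed May 31 1995 + 26 days = Mon Jun 26 1995.

Mon Jun 26 1995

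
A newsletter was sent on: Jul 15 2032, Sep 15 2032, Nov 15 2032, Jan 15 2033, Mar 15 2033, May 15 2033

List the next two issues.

Jul 15 2033, Sep 15 2033

Gaps: 62, 61, 61, 59, 61 days — not constant. Every event is on the 15th of the month.
Pattern: the 15th of every 2 months.
July 2033: Jul 15 2033.
Next: September 2033 → Sep 15 2033.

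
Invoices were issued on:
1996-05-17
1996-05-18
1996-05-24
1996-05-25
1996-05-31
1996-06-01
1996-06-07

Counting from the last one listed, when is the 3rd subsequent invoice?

The gap pattern 1, 6, 1, 6, 1, 6 repeats every 2 events.
These are the Fridays and Saturdays of each week.
Next Saturday: 1996-06-08.
The following Friday is 1996-06-14.
The following Saturday is 1996-06-15.

1996-06-15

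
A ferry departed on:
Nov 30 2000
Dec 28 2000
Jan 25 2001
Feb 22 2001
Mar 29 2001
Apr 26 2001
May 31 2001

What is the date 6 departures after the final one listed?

These are Thursdays with 28, 28, 28, 35, 28, 35-day gaps.
Each is the final Thursday of its month — Nov 30 2000 is past the 28th, so '4th Thursday' doesn't fit.
Last Thursday of June 2001: Jun 28 2001.
July 2001 ends with Thursday Jul 26 2001.
Last Thursday of August 2001: Aug 30 2001.
September 2001 ends with Thursday Sep 27 2001.
Last Thursday of October 2001: Oct 25 2001.
Last Thursday of November 2001: Nov 29 2001.

Nov 29 2001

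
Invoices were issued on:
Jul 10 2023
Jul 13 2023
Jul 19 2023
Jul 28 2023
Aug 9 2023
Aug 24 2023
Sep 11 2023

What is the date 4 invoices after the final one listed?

The spacing grows by 3 each time: 3, 6, 9, 12, 15, 18 days.
Next gap: 21 days. Sep 11 2023 + 21 days = Oct 2 2023.
Next gap: 24 days. Oct 2 2023 + 24 days = Oct 26 2023.
Next gap: 27 days. Oct 26 2023 + 27 days = Nov 22 2023.
Next gap: 30 days. Nov 22 2023 + 30 days = Dec 22 2023.

Dec 22 2023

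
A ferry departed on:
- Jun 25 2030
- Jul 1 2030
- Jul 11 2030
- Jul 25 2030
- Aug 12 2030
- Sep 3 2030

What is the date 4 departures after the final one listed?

Jan 9 2031

Gaps: 6, 10, 14, 18, 22 days — each gap is 4 larger than the previous one.
Next gap: 26 days. Sep 3 2030 + 26 days = Sep 29 2030.
Next gap: 30 days. Sep 29 2030 + 30 days = Oct 29 2030.
Next gap: 34 days. Oct 29 2030 + 34 days = Dec 2 2030.
Next gap: 38 days. Dec 2 2030 + 38 days = Jan 9 2031.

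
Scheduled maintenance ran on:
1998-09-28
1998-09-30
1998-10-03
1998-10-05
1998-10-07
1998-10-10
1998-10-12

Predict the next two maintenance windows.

Gaps: 2, 3, 2, 2, 3, 2 days — not constant, but cyclic with period 3.
The events fall on every Monday, Wednesday and Saturday.
The following Wednesday is 1998-10-14.
The following Saturday is 1998-10-17.

1998-10-14, 1998-10-17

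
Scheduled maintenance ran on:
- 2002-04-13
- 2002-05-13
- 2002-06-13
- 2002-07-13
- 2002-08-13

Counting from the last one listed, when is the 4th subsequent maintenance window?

2002-12-13

Each date is the 13th; the gaps (30, 31, 30, 31) track the month lengths.
The rule is the 13th of each month.
Next: September 2002 → 2002-09-13.
October 2002: 2002-10-13.
Next: November 2002 → 2002-11-13.
December 2002: 2002-12-13.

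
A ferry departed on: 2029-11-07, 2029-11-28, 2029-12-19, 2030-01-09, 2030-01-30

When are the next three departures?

Every event comes 21 days after the last (21, 21, 21, 21).
2030-01-30 + 21 days = 2030-02-20.
2030-02-20 + 21 days = 2030-03-13.
2030-03-13 + 21 days = 2030-04-03.

2030-02-20, 2030-03-13, 2030-04-03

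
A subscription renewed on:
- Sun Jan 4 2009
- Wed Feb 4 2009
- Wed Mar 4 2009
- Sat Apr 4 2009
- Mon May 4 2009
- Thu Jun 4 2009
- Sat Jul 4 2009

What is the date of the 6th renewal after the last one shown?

The day-of-month is always 4 (31, 28, 31, 30, 31, 30 days between events).
So this recurs on the 4th of each month.
Next: August 2009 → Tue Aug 4 2009.
Next: September 2009 → Fri Sep 4 2009.
October 2009: Sun Oct 4 2009.
Next: November 2009 → Wed Nov 4 2009.
December 2009: Fri Dec 4 2009.
January 2010: Mon Jan 4 2010.

Mon Jan 4 2010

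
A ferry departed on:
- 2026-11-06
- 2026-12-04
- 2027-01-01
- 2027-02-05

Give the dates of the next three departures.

Gaps: 28, 28, 35 days — a mix of 28 and 35. Every date is a Friday.
Each is the 1st Friday of its month.
1st Friday of March 2027: 2027-03-05.
1st Friday of April 2027: 2027-04-02.
May 2027 — 1st Friday is 2027-05-07.

2027-03-05, 2027-04-02, 2027-05-07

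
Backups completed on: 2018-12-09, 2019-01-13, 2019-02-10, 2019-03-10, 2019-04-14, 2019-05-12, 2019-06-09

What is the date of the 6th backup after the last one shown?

2019-12-08

All dates are Sundays, 35, 28, 28, 35, 28, 28 days apart.
Specifically, the 2nd Sunday of each month.
2nd Sunday of July 2019: 2019-07-14.
August 2019 — 2nd Sunday is 2019-08-11.
September 2019 — 2nd Sunday is 2019-09-08.
2nd Sunday of October 2019: 2019-10-13.
November 2019 — 2nd Sunday is 2019-11-10.
2nd Sunday of December 2019: 2019-12-08.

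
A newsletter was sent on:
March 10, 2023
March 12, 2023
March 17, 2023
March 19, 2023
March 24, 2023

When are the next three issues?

March 26, 2023; March 31, 2023; April 2, 2023

Gaps: 2, 5, 2, 5 days — not constant, but cyclic with period 2.
The events fall on every Friday and Sunday.
The following Sunday is March 26, 2023.
Next Friday: March 31, 2023.
The following Sunday is April 2, 2023.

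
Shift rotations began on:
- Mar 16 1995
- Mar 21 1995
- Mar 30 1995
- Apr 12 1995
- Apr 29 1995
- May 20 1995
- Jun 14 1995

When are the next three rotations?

The spacing grows by 4 each time: 5, 9, 13, 17, 21, 25 days.
Next gap: 29 days. Jun 14 1995 + 29 days = Jul 13 1995.
Next gap: 33 days. Jul 13 1995 + 33 days = Aug 15 1995.
Next gap: 37 days. Aug 15 1995 + 37 days = Sep 21 1995.

Jul 13 1995, Aug 15 1995, Sep 21 1995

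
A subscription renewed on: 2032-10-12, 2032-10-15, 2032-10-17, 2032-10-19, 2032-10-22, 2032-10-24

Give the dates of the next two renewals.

Every event lands on a Tuesday or Friday or Sunday (gaps cycle 3, 2, 2, 3, 2).
So the schedule is: every Tuesday, Friday and Sunday.
The following Tuesday is 2032-10-26.
Next Friday: 2032-10-29.

2032-10-26, 2032-10-29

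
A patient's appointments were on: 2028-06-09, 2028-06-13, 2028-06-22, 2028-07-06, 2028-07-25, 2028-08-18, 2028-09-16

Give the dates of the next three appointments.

The spacing grows by 5 each time: 4, 9, 14, 19, 24, 29 days.
Next gap: 34 days. 2028-09-16 + 34 days = 2028-10-20.
Next gap: 39 days. 2028-10-20 + 39 days = 2028-11-28.
Next gap: 44 days. 2028-11-28 + 44 days = 2029-01-11.

2028-10-20, 2028-11-28, 2029-01-11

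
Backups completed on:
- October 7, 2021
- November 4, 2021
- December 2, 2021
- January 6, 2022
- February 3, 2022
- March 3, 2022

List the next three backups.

April 7, 2022; May 5, 2022; June 2, 2022

All dates are Thursdays, 28, 28, 35, 28, 28 days apart.
Specifically, the 1st Thursday of each month.
1st Thursday of April 2022: April 7, 2022.
1st Thursday of May 2022: May 5, 2022.
June 2022 — 1st Thursday is June 2, 2022.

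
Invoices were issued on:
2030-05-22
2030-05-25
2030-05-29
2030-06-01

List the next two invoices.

2030-06-05, 2030-06-08

Every event lands on a Wednesday or Saturday (gaps cycle 3, 4, 3).
So the schedule is: every Wednesday and Saturday.
Next Wednesday: 2030-06-05.
Next Saturday: 2030-06-08.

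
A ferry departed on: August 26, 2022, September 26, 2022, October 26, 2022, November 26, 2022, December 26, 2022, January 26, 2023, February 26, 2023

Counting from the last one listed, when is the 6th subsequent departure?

Gaps: 31, 30, 31, 30, 31, 31 days — not constant. Every event is on the 26th of the month.
Pattern: the 26th of each month.
Next: March 2023 → March 26, 2023.
April 2023: April 26, 2023.
Next: May 2023 → May 26, 2023.
June 2023: June 26, 2023.
July 2023: July 26, 2023.
Next: August 2023 → August 26, 2023.

August 26, 2023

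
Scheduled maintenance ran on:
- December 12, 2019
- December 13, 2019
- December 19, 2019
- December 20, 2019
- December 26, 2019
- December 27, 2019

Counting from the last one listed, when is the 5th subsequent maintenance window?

January 16, 2020

Gaps: 1, 6, 1, 6, 1 days — not constant, but cyclic with period 2.
The events fall on every Thursday and Friday.
The following Thursday is January 2, 2020.
The following Friday is January 3, 2020.
The following Thursday is January 9, 2020.
Next Friday: January 10, 2020.
The following Thursday is January 16, 2020.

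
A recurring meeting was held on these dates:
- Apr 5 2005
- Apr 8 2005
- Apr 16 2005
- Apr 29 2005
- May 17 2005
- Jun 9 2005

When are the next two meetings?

Intervals are 3, 8, 13, 18, 23 days — an arithmetic progression with common difference 5.
Next gap: 28 days. Jun 9 2005 + 28 days = Jul 7 2005.
Next gap: 33 days. Jul 7 2005 + 33 days = Aug 9 2005.

Jul 7 2005, Aug 9 2005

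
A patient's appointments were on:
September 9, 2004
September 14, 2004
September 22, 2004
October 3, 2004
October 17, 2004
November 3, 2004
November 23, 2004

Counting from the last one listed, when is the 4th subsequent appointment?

Intervals are 5, 8, 11, 14, 17, 20 days — an arithmetic progression with common difference 3.
Next gap: 23 days. November 23, 2004 + 23 days = December 16, 2004.
Next gap: 26 days. December 16, 2004 + 26 days = January 11, 2005.
Next gap: 29 days. January 11, 2005 + 29 days = February 9, 2005.
Next gap: 32 days. February 9, 2005 + 32 days = March 13, 2005.

March 13, 2005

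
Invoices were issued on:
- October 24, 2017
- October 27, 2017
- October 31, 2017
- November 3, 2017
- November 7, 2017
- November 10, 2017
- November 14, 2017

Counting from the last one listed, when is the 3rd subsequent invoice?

The gap pattern 3, 4, 3, 4, 3, 4 repeats every 2 events.
These are the Tuesdays and Fridays of each week.
The following Friday is November 17, 2017.
Next Tuesday: November 21, 2017.
Next Friday: November 24, 2017.

November 24, 2017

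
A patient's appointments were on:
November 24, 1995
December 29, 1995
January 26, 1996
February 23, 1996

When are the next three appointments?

March 29, 1996; April 26, 1996; May 31, 1996

These are Fridays with 35, 28, 28-day gaps.
Each is the final Friday of its month — December 29, 1995 is past the 28th, so '4th Friday' doesn't fit.
Last Friday of March 1996: March 29, 1996.
Last Friday of April 1996: April 26, 1996.
May 1996 ends with Friday May 31, 1996.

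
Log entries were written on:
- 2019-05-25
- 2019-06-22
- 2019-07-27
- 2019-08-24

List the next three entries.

These are Saturdays at 28- or 35-day spacing (28, 35, 28).
The pattern: 4th Saturday of the month.
September 2019 — 4th Saturday is 2019-09-28.
October 2019 — 4th Saturday is 2019-10-26.
4th Saturday of November 2019: 2019-11-23.

2019-09-28, 2019-10-26, 2019-11-23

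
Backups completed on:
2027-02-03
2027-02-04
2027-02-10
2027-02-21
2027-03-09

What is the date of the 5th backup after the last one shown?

Gaps: 1, 6, 11, 16 days — each gap is 5 larger than the previous one.
Next gap: 21 days. 2027-03-09 + 21 days = 2027-03-30.
Next gap: 26 days. 2027-03-30 + 26 days = 2027-04-25.
Next gap: 31 days. 2027-04-25 + 31 days = 2027-05-26.
Next gap: 36 days. 2027-05-26 + 36 days = 2027-07-01.
Next gap: 41 days. 2027-07-01 + 41 days = 2027-08-11.

2027-08-11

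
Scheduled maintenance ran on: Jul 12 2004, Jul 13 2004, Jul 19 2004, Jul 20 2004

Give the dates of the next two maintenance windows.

Jul 26 2004, Jul 27 2004

The gap pattern 1, 6, 1 repeats every 2 events.
These are the Mondays and Tuesdays of each week.
Next Monday: Jul 26 2004.
Next Tuesday: Jul 27 2004.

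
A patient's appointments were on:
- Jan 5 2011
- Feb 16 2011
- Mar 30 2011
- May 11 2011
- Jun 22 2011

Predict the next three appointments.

Aug 3 2011, Sep 14 2011, Oct 26 2011

Every event comes 42 days after the last (42, 42, 42, 42).
Jun 22 2011 + 42 days = Aug 3 2011.
Aug 3 2011 + 42 days = Sep 14 2011.
Sep 14 2011 + 42 days = Oct 26 2011.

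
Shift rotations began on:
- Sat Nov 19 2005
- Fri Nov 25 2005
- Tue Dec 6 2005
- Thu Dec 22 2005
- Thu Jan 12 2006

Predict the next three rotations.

Tue Feb 7 2006, Fri Mar 10 2006, Sat Apr 15 2006

Intervals are 6, 11, 16, 21 days — an arithmetic progression with common difference 5.
Next gap: 26 days. Thu Jan 12 2006 + 26 days = Tue Feb 7 2006.
Next gap: 31 days. Tue Feb 7 2006 + 31 days = Fri Mar 10 2006.
Next gap: 36 days. Fri Mar 10 2006 + 36 days = Sat Apr 15 2006.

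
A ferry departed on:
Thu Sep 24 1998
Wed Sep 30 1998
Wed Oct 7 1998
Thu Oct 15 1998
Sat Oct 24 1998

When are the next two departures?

Tue Nov 3 1998, Sat Nov 14 1998

Intervals are 6, 7, 8, 9 days — an arithmetic progression with common difference 1.
Next gap: 10 days. Sat Oct 24 1998 + 10 days = Tue Nov 3 1998.
Next gap: 11 days. Tue Nov 3 1998 + 11 days = Sat Nov 14 1998.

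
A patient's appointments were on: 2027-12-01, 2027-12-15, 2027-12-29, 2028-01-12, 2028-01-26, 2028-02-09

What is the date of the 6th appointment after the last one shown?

The spacing is 14, 14, 14, 14, 14 days — always 14 days.
2028-02-09 + 14 days = 2028-02-23.
2028-02-23 + 14 days = 2028-03-08.
2028-03-08 + 14 days = 2028-03-22.
2028-03-22 + 14 days = 2028-04-05.
2028-04-05 + 14 days = 2028-04-19.
2028-04-19 + 14 days = 2028-05-03.

2028-05-03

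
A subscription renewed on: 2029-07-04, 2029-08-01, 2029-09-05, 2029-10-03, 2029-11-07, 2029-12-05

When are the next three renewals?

2030-01-02, 2030-02-06, 2030-03-06

These are Wednesdays at 28- or 35-day spacing (28, 35, 28, 35, 28).
The pattern: 1st Wednesday of the month.
1st Wednesday of January 2030: 2030-01-02.
1st Wednesday of February 2030: 2030-02-06.
1st Wednesday of March 2030: 2030-03-06.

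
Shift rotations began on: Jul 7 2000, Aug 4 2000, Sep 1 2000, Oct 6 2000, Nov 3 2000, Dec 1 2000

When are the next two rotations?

Gaps: 28, 28, 35, 28, 28 days — a mix of 28 and 35. Every date is a Friday.
Each is the 1st Friday of its month.
January 2001 — 1st Friday is Jan 5 2001.
1st Friday of February 2001: Feb 2 2001.

Jan 5 2001, Feb 2 2001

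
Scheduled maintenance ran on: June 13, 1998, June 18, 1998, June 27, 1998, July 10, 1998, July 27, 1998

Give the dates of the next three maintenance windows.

August 17, 1998; September 11, 1998; October 10, 1998

Gaps: 5, 9, 13, 17 days — each gap is 4 larger than the previous one.
Next gap: 21 days. July 27, 1998 + 21 days = August 17, 1998.
Next gap: 25 days. August 17, 1998 + 25 days = September 11, 1998.
Next gap: 29 days. September 11, 1998 + 29 days = October 10, 1998.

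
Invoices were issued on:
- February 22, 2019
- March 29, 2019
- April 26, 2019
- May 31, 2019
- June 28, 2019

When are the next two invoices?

All Fridays; the gaps (35, 28, 35, 28) vary with month length.
This is the last Friday of each month.
Last Friday of July 2019: July 26, 2019.
Last Friday of August 2019: August 30, 2019.

July 26, 2019; August 30, 2019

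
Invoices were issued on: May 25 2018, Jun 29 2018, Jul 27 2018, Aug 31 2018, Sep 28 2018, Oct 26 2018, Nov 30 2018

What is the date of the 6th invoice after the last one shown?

All Fridays; the gaps (35, 28, 35, 28, 28, 35) vary with month length.
This is the last Friday of each month.
December 2018 ends with Friday Dec 28 2018.
Last Friday of January 2019: Jan 25 2019.
Last Friday of February 2019: Feb 22 2019.
March 2019 ends with Friday Mar 29 2019.
April 2019 ends with Friday Apr 26 2019.
May 2019 ends with Friday May 31 2019.

May 31 2019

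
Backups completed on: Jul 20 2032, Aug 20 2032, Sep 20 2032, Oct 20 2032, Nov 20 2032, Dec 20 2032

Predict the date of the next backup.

Jan 20 2033

The day-of-month is always 20 (31, 31, 30, 31, 30 days between events).
So this recurs on the 20th of each month.
Next: January 2033 → Jan 20 2033.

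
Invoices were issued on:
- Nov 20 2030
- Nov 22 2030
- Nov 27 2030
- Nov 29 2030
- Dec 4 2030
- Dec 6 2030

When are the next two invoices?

Every event lands on a Wednesday or Friday (gaps cycle 2, 5, 2, 5, 2).
So the schedule is: every Wednesday and Friday.
The following Wednesday is Dec 11 2030.
Next Friday: Dec 13 2030.

Dec 11 2030, Dec 13 2030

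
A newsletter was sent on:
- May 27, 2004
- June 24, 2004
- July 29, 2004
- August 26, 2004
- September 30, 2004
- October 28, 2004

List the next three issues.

November 25, 2004; December 30, 2004; January 27, 2005

Every date is a Thursday; gaps 28, 35, 28, 35, 28 days.
Each is the last Thursday of its month (at least one falls on the 29th or later, ruling out '4th Thursday').
Last Thursday of November 2004: November 25, 2004.
December 2004 ends with Thursday December 30, 2004.
January 2005 ends with Thursday January 27, 2005.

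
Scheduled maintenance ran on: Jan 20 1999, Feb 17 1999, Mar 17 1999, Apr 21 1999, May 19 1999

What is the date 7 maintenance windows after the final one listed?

All dates are Wednesdays, 28, 28, 35, 28 days apart.
Specifically, the 3rd Wednesday of each month.
3rd Wednesday of June 1999: Jun 16 1999.
July 1999 — 3rd Wednesday is Jul 21 1999.
3rd Wednesday of August 1999: Aug 18 1999.
3rd Wednesday of September 1999: Sep 15 1999.
October 1999 — 3rd Wednesday is Oct 20 1999.
3rd Wednesday of November 1999: Nov 17 1999.
3rd Wednesday of December 1999: Dec 15 1999.

Dec 15 1999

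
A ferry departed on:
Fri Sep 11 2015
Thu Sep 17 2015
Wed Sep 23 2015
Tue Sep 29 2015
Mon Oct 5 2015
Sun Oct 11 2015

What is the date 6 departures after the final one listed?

Gaps between consecutive events: 6, 6, 6, 6, 6 days — a constant 6-day interval.
Sun Oct 11 2015 + 6 days = Sat Oct 17 2015.
Sat Oct 17 2015 + 6 days = Fri Oct 23 2015.
Fri Oct 23 2015 + 6 days = Thu Oct 29 2015.
Thu Oct 29 2015 + 6 days = Wed Nov 4 2015.
Wed Nov 4 2015 + 6 days = Tue Nov 10 2015.
Tue Nov 10 2015 + 6 days = Mon Nov 16 2015.

Mon Nov 16 2015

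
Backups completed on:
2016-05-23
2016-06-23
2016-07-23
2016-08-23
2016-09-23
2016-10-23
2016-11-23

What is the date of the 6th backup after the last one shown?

2017-05-23

Each date is the 23rd; the gaps (31, 30, 31, 31, 30, 31) track the month lengths.
The rule is the 23rd of each month.
Next: December 2016 → 2016-12-23.
January 2017: 2017-01-23.
February 2017: 2017-02-23.
Next: March 2017 → 2017-03-23.
Next: April 2017 → 2017-04-23.
May 2017: 2017-05-23.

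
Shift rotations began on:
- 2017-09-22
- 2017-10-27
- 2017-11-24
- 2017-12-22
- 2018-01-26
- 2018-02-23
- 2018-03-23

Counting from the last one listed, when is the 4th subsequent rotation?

2018-07-27

All dates are Fridays, 35, 28, 28, 35, 28, 28 days apart.
Specifically, the 4th Friday of each month.
April 2018 — 4th Friday is 2018-04-27.
May 2018 — 4th Friday is 2018-05-25.
June 2018 — 4th Friday is 2018-06-22.
4th Friday of July 2018: 2018-07-27.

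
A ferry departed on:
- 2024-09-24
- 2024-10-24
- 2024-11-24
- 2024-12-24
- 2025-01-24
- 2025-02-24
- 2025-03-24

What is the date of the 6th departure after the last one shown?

Each date is the 24th; the gaps (30, 31, 30, 31, 31, 28) track the month lengths.
The rule is the 24th of each month.
Next: April 2025 → 2025-04-24.
Next: May 2025 → 2025-05-24.
Next: June 2025 → 2025-06-24.
July 2025: 2025-07-24.
August 2025: 2025-08-24.
Next: September 2025 → 2025-09-24.

2025-09-24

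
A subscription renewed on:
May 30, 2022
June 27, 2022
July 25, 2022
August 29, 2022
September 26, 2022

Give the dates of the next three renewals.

Every date is a Monday; gaps 28, 28, 35, 28 days.
Each is the last Monday of its month (at least one falls on the 29th or later, ruling out '4th Monday').
October 2022 ends with Monday October 31, 2022.
November 2022 ends with Monday November 28, 2022.
Last Monday of December 2022: December 26, 2022.

October 31, 2022; November 28, 2022; December 26, 2022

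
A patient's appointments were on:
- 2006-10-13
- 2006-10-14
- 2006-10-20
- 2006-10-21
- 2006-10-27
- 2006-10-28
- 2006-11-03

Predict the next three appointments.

2006-11-04, 2006-11-10, 2006-11-11

Gaps: 1, 6, 1, 6, 1, 6 days — not constant, but cyclic with period 2.
The events fall on every Friday and Saturday.
Next Saturday: 2006-11-04.
The following Friday is 2006-11-10.
Next Saturday: 2006-11-11.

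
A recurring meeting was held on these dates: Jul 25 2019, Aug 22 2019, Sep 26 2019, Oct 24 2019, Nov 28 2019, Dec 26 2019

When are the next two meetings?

These are Thursdays at 28- or 35-day spacing (28, 35, 28, 35, 28).
The pattern: 4th Thursday of the month.
January 2020 — 4th Thursday is Jan 23 2020.
February 2020 — 4th Thursday is Feb 27 2020.

Jan 23 2020, Feb 27 2020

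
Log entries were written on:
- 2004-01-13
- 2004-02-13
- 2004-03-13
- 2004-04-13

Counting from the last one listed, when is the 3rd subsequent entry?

2004-07-13

The day-of-month is always 13 (31, 29, 31 days between events).
So this recurs on the 13th of each month.
May 2004: 2004-05-13.
Next: June 2004 → 2004-06-13.
Next: July 2004 → 2004-07-13.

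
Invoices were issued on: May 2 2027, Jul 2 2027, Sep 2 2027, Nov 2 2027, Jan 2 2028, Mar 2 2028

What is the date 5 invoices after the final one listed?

Jan 2 2029

Gaps: 61, 62, 61, 61, 60 days — not constant. Every event is on the 2nd of the month.
Pattern: the 2nd of every 2 months.
Next: May 2028 → May 2 2028.
July 2028: Jul 2 2028.
September 2028: Sep 2 2028.
November 2028: Nov 2 2028.
January 2029: Jan 2 2029.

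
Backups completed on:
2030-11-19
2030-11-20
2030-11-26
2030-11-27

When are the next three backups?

2030-12-03, 2030-12-04, 2030-12-10

The gap pattern 1, 6, 1 repeats every 2 events.
These are the Tuesdays and Wednesdays of each week.
Next Tuesday: 2030-12-03.
Next Wednesday: 2030-12-04.
The following Tuesday is 2030-12-10.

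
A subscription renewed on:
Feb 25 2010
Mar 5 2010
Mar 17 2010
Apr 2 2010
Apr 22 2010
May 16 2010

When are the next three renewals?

Jun 13 2010, Jul 15 2010, Aug 20 2010

The spacing grows by 4 each time: 8, 12, 16, 20, 24 days.
Next gap: 28 days. May 16 2010 + 28 days = Jun 13 2010.
Next gap: 32 days. Jun 13 2010 + 32 days = Jul 15 2010.
Next gap: 36 days. Jul 15 2010 + 36 days = Aug 20 2010.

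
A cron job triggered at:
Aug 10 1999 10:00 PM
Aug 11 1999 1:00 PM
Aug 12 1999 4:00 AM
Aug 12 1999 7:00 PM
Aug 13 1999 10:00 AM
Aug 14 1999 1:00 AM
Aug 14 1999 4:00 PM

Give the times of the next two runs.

Aug 15 1999 7:00 AM, Aug 15 1999 10:00 PM

Spacing: 15, 15, 15, 15, 15, 15 h — constant 15 h.
Aug 14 1999 4:00 PM + 15 h = Aug 15 1999 7:00 AM.
Aug 15 1999 7:00 AM + 15 h = Aug 15 1999 10:00 PM.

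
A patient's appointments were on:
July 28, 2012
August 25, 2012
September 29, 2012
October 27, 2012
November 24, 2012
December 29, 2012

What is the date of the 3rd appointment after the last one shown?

All Saturdays; the gaps (28, 35, 28, 28, 35) vary with month length.
This is the last Saturday of each month.
Last Saturday of January 2013: January 26, 2013.
February 2013 ends with Saturday February 23, 2013.
Last Saturday of March 2013: March 30, 2013.

March 30, 2013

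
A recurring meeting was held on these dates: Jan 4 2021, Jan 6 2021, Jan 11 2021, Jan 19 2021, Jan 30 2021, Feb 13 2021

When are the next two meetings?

The spacing grows by 3 each time: 2, 5, 8, 11, 14 days.
Next gap: 17 days. Feb 13 2021 + 17 days = Mar 2 2021.
Next gap: 20 days. Mar 2 2021 + 20 days = Mar 22 2021.

Mar 2 2021, Mar 22 2021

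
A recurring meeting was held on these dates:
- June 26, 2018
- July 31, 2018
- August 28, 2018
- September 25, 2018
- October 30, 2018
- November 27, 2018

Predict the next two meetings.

These are Tuesdays with 35, 28, 28, 35, 28-day gaps.
Each is the final Tuesday of its month — July 31, 2018 is past the 28th, so '4th Tuesday' doesn't fit.
December 2018 ends with Tuesday December 25, 2018.
January 2019 ends with Tuesday January 29, 2019.

December 25, 2018; January 29, 2019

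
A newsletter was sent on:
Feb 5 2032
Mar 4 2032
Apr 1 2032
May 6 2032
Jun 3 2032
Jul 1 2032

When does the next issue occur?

Aug 5 2032

All dates are Thursdays, 28, 28, 35, 28, 28 days apart.
Specifically, the 1st Thursday of each month.
August 2032 — 1st Thursday is Aug 5 2032.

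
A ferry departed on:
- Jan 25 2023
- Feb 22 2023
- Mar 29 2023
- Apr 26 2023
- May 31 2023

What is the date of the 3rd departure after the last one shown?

Aug 30 2023

These are Wednesdays with 28, 35, 28, 35-day gaps.
Each is the final Wednesday of its month — Mar 29 2023 is past the 28th, so '4th Wednesday' doesn't fit.
June 2023 ends with Wednesday Jun 28 2023.
July 2023 ends with Wednesday Jul 26 2023.
August 2023 ends with Wednesday Aug 30 2023.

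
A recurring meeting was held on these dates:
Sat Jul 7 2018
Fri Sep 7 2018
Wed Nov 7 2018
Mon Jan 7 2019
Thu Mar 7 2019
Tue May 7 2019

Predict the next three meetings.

Sun Jul 7 2019, Sat Sep 7 2019, Thu Nov 7 2019

Each date is the 7th; the gaps (62, 61, 61, 59, 61) track the month lengths.
The rule is the 7th of every 2 months.
July 2019: Sun Jul 7 2019.
Next: September 2019 → Sat Sep 7 2019.
November 2019: Thu Nov 7 2019.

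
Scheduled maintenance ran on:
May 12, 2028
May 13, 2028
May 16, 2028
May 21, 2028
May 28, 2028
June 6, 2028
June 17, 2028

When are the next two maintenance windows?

June 30, 2028; July 15, 2028

Gaps: 1, 3, 5, 7, 9, 11 days — each gap is 2 larger than the previous one.
Next gap: 13 days. June 17, 2028 + 13 days = June 30, 2028.
Next gap: 15 days. June 30, 2028 + 15 days = July 15, 2028.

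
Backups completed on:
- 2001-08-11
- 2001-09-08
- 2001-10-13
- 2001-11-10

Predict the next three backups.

All dates are Saturdays, 28, 35, 28 days apart.
Specifically, the 2nd Saturday of each month.
December 2001 — 2nd Saturday is 2001-12-08.
January 2002 — 2nd Saturday is 2002-01-12.
February 2002 — 2nd Saturday is 2002-02-09.

2001-12-08, 2002-01-12, 2002-02-09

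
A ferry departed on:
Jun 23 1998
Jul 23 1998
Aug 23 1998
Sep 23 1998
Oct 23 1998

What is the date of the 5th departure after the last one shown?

Gaps: 30, 31, 31, 30 days — not constant. Every event is on the 23rd of the month.
Pattern: the 23rd of each month.
November 1998: Nov 23 1998.
Next: December 1998 → Dec 23 1998.
Next: January 1999 → Jan 23 1999.
February 1999: Feb 23 1999.
March 1999: Mar 23 1999.

Mar 23 1999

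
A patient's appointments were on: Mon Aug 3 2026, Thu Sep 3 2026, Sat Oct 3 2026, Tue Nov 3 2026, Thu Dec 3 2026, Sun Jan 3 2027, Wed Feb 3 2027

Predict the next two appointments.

The day-of-month is always 3 (31, 30, 31, 30, 31, 31 days between events).
So this recurs on the 3rd of each month.
March 2027: Wed Mar 3 2027.
April 2027: Sat Apr 3 2027.

Wed Mar 3 2027, Sat Apr 3 2027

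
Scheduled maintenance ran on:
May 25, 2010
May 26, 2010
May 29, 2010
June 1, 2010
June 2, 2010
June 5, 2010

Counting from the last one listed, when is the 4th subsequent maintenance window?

Gaps: 1, 3, 3, 1, 3 days — not constant, but cyclic with period 3.
The events fall on every Tuesday, Wednesday and Saturday.
Next Tuesday: June 8, 2010.
Next Wednesday: June 9, 2010.
The following Saturday is June 12, 2010.
The following Tuesday is June 15, 2010.

June 15, 2010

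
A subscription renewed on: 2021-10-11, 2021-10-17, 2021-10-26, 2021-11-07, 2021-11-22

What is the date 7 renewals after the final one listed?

The spacing grows by 3 each time: 6, 9, 12, 15 days.
Next gap: 18 days. 2021-11-22 + 18 days = 2021-12-10.
Next gap: 21 days. 2021-12-10 + 21 days = 2021-12-31.
Next gap: 24 days. 2021-12-31 + 24 days = 2022-01-24.
Next gap: 27 days. 2022-01-24 + 27 days = 2022-02-20.
Next gap: 30 days. 2022-02-20 + 30 days = 2022-03-22.
Next gap: 33 days. 2022-03-22 + 33 days = 2022-04-24.
Next gap: 36 days. 2022-04-24 + 36 days = 2022-05-30.

2022-05-30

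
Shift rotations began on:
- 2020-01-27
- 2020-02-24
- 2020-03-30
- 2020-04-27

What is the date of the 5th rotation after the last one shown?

2020-09-28

All Mondays; the gaps (28, 35, 28) vary with month length.
This is the last Monday of each month.
May 2020 ends with Monday 2020-05-25.
Last Monday of June 2020: 2020-06-29.
Last Monday of July 2020: 2020-07-27.
August 2020 ends with Monday 2020-08-31.
Last Monday of September 2020: 2020-09-28.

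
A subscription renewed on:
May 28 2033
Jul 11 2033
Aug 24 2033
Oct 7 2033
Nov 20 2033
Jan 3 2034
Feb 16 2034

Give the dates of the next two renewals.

The spacing is 44, 44, 44, 44, 44, 44 days — always 44 days.
Feb 16 2034 + 44 days = Apr 1 2034.
Apr 1 2034 + 44 days = May 15 2034.

Apr 1 2034, May 15 2034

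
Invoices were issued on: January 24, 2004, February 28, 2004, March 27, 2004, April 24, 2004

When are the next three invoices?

May 22, 2004; June 26, 2004; July 24, 2004

All dates are Saturdays, 35, 28, 28 days apart.
Specifically, the 4th Saturday of each month.
4th Saturday of May 2004: May 22, 2004.
June 2004 — 4th Saturday is June 26, 2004.
July 2004 — 4th Saturday is July 24, 2004.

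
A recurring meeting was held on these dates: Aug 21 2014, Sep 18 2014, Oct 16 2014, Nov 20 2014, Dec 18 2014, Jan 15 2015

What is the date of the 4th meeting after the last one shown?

All dates are Thursdays, 28, 28, 35, 28, 28 days apart.
Specifically, the 3rd Thursday of each month.
3rd Thursday of February 2015: Feb 19 2015.
March 2015 — 3rd Thursday is Mar 19 2015.
3rd Thursday of April 2015: Apr 16 2015.
May 2015 — 3rd Thursday is May 21 2015.

May 21 2015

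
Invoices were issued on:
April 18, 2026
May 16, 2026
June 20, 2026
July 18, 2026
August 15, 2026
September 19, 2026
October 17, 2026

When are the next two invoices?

These are Saturdays at 28- or 35-day spacing (28, 35, 28, 28, 35, 28).
The pattern: 3rd Saturday of the month.
3rd Saturday of November 2026: November 21, 2026.
December 2026 — 3rd Saturday is December 19, 2026.

November 21, 2026; December 19, 2026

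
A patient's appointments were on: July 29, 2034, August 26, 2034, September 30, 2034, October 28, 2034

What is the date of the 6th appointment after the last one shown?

Every date is a Saturday; gaps 28, 35, 28 days.
Each is the last Saturday of its month (at least one falls on the 29th or later, ruling out '4th Saturday').
Last Saturday of November 2034: November 25, 2034.
December 2034 ends with Saturday December 30, 2034.
January 2035 ends with Saturday January 27, 2035.
Last Saturday of February 2035: February 24, 2035.
March 2035 ends with Saturday March 31, 2035.
April 2035 ends with Saturday April 28, 2035.

April 28, 2035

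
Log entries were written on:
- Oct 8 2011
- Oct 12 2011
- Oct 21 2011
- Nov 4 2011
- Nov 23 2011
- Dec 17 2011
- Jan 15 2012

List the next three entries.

Intervals are 4, 9, 14, 19, 24, 29 days — an arithmetic progression with common difference 5.
Next gap: 34 days. Jan 15 2012 + 34 days = Feb 18 2012.
Next gap: 39 days. Feb 18 2012 + 39 days = Mar 28 2012.
Next gap: 44 days. Mar 28 2012 + 44 days = May 11 2012.

Feb 18 2012, Mar 28 2012, May 11 2012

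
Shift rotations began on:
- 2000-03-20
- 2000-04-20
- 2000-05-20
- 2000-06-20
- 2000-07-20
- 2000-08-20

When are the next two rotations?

Each date is the 20th; the gaps (31, 30, 31, 30, 31) track the month lengths.
The rule is the 20th of each month.
Next: September 2000 → 2000-09-20.
October 2000: 2000-10-20.

2000-09-20, 2000-10-20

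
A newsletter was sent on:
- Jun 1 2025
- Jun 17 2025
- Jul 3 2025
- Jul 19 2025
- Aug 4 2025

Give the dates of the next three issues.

Every event comes 16 days after the last (16, 16, 16, 16).
Aug 4 2025 + 16 days = Aug 20 2025.
Aug 20 2025 + 16 days = Sep 5 2025.
Sep 5 2025 + 16 days = Sep 21 2025.

Aug 20 2025, Sep 5 2025, Sep 21 2025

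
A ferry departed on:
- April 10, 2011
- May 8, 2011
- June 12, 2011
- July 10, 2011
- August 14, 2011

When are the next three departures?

Gaps: 28, 35, 28, 35 days — a mix of 28 and 35. Every date is a Sunday.
Each is the 2nd Sunday of its month.
2nd Sunday of September 2011: September 11, 2011.
October 2011 — 2nd Sunday is October 9, 2011.
2nd Sunday of November 2011: November 13, 2011.

September 11, 2011; October 9, 2011; November 13, 2011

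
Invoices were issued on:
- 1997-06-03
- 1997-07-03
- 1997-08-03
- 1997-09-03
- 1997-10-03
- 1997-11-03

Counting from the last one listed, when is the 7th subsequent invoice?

Gaps: 30, 31, 31, 30, 31 days — not constant. Every event is on the 3rd of the month.
Pattern: the 3rd of each month.
December 1997: 1997-12-03.
Next: January 1998 → 1998-01-03.
February 1998: 1998-02-03.
Next: March 1998 → 1998-03-03.
Next: April 1998 → 1998-04-03.
May 1998: 1998-05-03.
June 1998: 1998-06-03.

1998-06-03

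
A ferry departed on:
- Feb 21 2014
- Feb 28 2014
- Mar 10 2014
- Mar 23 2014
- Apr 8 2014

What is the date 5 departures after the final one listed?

Intervals are 7, 10, 13, 16 days — an arithmetic progression with common difference 3.
Next gap: 19 days. Apr 8 2014 + 19 days = Apr 27 2014.
Next gap: 22 days. Apr 27 2014 + 22 days = May 19 2014.
Next gap: 25 days. May 19 2014 + 25 days = Jun 13 2014.
Next gap: 28 days. Jun 13 2014 + 28 days = Jul 11 2014.
Next gap: 31 days. Jul 11 2014 + 31 days = Aug 11 2014.

Aug 11 2014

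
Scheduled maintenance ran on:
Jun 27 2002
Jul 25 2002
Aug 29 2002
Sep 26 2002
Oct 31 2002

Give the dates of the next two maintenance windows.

Nov 28 2002, Dec 26 2002

These are Thursdays with 28, 35, 28, 35-day gaps.
Each is the final Thursday of its month — Aug 29 2002 is past the 28th, so '4th Thursday' doesn't fit.
November 2002 ends with Thursday Nov 28 2002.
December 2002 ends with Thursday Dec 26 2002.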